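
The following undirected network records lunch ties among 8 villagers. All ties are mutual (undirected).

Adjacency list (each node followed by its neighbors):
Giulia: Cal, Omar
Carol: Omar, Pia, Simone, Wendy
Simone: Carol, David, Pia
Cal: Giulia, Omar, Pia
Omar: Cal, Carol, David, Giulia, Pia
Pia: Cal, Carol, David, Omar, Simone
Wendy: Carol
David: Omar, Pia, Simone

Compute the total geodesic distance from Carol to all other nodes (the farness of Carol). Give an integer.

Distances from Carol: Cal:2, David:2, Giulia:2, Omar:1, Pia:1, Simone:1, Wendy:1.
Sum = 2 + 2 + 2 + 1 + 1 + 1 + 1 = 10.

10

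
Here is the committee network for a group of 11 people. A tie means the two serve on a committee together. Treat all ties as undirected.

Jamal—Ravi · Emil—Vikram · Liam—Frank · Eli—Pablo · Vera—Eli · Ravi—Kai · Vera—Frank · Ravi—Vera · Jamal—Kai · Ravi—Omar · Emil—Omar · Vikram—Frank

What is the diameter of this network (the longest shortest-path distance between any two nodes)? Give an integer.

5

Eccentricity of each node (its greatest distance to any other): Eli:4, Emil:5, Frank:3, Jamal:4, Kai:4, Liam:4, Omar:4, Pablo:5, Ravi:3, Vera:3, Vikram:4.
The maximum eccentricity is 5, realized for instance by the pair Emil–Pablo via Emil – Vikram – Frank – Vera – Eli – Pablo. So the diameter is 5.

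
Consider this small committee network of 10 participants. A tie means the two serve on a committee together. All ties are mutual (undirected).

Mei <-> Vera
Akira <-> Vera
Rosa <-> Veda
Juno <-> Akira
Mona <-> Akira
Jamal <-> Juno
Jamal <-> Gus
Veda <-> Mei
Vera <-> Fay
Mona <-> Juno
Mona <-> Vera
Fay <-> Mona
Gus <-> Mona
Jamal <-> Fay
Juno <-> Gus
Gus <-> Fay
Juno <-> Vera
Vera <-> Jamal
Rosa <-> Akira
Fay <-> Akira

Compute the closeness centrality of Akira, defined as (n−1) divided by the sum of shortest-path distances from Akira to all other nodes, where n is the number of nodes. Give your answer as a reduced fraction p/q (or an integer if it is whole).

9/13

Distances from Akira: Fay:1, Gus:2, Jamal:2, Juno:1, Mei:2, Mona:1, Rosa:1, Veda:2, Vera:1. Sum = 13.
n = 10, so closeness = 9/13.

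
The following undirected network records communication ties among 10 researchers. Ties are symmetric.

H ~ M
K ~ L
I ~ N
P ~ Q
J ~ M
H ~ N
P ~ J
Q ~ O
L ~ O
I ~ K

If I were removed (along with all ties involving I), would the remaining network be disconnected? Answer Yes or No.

Even without I, every remaining node can still reach every other (the residual graph is connected), so I is not a cut vertex.

No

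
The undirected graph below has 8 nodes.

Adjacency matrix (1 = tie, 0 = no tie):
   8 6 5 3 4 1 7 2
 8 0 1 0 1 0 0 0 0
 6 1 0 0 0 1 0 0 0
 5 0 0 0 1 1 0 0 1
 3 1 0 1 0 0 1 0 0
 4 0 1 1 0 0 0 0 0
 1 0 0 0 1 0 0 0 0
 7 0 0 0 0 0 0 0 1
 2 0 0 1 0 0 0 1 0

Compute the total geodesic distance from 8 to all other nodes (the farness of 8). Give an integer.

Distances from 8: 1:2, 2:3, 3:1, 4:2, 5:2, 6:1, 7:4.
Sum = 2 + 3 + 1 + 2 + 2 + 1 + 4 = 15.

15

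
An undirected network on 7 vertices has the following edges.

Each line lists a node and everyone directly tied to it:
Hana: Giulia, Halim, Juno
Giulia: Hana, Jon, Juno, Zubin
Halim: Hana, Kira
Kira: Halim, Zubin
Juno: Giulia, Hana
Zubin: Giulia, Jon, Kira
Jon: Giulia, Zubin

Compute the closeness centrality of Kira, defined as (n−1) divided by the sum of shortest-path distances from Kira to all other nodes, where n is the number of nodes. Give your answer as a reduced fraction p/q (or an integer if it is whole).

6/11

Distances from Kira: Giulia:2, Halim:1, Hana:2, Jon:2, Juno:3, Zubin:1. Sum = 11.
n = 7, so closeness = 6/11.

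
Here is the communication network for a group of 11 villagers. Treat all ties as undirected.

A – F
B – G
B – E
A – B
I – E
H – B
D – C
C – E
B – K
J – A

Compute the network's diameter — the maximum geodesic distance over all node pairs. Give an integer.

Eccentricity of each node (its greatest distance to any other): A:4, B:3, C:4, D:5, E:3, F:5, G:4, H:4, I:4, J:5, K:4.
The maximum eccentricity is 5, realized for instance by the pair F–D via F – A – B – E – C – D. So the diameter is 5.

5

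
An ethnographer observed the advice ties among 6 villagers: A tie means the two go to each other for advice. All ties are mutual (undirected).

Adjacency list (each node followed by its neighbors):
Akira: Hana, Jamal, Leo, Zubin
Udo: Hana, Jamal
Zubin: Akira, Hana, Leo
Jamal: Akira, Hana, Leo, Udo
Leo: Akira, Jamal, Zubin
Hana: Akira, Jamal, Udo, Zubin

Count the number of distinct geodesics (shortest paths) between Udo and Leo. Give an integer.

The shortest distance is 2, and the only length-2 path is Udo–Jamal–Leo. So there is exactly 1 shortest path.

1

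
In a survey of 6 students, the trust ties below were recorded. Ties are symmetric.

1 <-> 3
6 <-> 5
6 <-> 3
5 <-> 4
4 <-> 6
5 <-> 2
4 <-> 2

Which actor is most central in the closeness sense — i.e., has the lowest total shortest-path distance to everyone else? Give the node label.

Farness (sum of distances to all others) for each node — 1:13, 2:11, 3:9, 4:8, 5:8, 6:7.
The smallest farness is 7, for 6, so 6 has the highest closeness.

6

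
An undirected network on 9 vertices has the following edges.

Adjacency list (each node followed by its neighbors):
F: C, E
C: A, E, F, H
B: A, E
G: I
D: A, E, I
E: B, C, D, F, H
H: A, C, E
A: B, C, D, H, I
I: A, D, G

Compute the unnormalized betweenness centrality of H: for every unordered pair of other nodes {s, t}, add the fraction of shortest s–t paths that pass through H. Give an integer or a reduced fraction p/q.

1/4

Pairs whose geodesics pass through H — E–A: 1/4.
All other pairs contribute 0.
Summing the contributions gives betweenness(H) = 1/4.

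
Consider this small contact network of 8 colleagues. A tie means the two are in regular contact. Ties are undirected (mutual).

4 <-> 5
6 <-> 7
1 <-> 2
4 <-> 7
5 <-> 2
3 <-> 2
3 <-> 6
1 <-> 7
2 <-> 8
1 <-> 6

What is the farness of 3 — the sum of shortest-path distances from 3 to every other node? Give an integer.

Distances from 3: 1:2, 2:1, 4:3, 5:2, 6:1, 7:2, 8:2.
Sum = 2 + 1 + 3 + 2 + 1 + 2 + 2 = 13.

13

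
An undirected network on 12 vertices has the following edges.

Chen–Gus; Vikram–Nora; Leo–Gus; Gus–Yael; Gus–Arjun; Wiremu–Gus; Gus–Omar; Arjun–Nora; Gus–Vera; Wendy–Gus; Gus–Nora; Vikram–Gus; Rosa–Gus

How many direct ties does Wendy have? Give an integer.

Wendy is directly tied to Gus. That is 1 neighbor, so the degree of Wendy is 1.

1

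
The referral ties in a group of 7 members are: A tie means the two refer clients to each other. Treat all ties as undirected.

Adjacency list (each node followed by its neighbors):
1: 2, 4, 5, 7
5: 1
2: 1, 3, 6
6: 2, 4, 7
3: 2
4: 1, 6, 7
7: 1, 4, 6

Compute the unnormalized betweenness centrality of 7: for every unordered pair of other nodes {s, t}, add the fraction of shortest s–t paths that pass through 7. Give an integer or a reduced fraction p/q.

2/3

Pairs whose geodesics pass through 7 — 1–6: 1/3; 5–6: 1/3.
All other pairs contribute 0.
Summing the contributions gives betweenness(7) = 2/3.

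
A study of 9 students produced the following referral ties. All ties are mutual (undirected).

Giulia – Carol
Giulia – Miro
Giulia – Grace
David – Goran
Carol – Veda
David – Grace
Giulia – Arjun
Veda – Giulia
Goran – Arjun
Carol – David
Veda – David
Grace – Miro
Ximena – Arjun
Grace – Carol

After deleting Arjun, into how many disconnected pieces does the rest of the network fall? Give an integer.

2

Without Arjun, the remaining ties split the others into: {Carol, David, Giulia, Goran, Grace, Miro, Veda}; {Ximena}.
That's 2 separate components.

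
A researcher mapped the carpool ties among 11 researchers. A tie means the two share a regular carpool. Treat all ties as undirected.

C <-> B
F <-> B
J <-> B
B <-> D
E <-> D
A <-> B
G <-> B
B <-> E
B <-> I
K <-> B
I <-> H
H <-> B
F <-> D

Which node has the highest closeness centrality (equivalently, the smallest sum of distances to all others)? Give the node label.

B

Farness (sum of distances to all others) for each node — A:19, B:10, C:19, D:17, E:18, F:18, G:19, H:18, I:18, J:19, K:19.
The smallest farness is 10, for B, so B has the highest closeness.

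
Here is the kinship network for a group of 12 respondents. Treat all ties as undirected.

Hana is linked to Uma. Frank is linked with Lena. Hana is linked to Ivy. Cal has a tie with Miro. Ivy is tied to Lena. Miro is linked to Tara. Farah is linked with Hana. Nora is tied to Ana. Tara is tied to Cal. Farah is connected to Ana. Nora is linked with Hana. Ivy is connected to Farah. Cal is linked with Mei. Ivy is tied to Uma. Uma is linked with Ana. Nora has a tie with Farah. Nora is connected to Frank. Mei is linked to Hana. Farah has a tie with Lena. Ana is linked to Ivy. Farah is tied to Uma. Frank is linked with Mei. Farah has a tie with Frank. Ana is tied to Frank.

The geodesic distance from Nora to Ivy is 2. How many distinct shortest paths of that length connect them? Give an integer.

The shortest distance is 2. The length-2 paths are: Nora–Farah–Ivy; Nora–Hana–Ivy; Nora–Ana–Ivy.
That gives 3 distinct shortest paths.

3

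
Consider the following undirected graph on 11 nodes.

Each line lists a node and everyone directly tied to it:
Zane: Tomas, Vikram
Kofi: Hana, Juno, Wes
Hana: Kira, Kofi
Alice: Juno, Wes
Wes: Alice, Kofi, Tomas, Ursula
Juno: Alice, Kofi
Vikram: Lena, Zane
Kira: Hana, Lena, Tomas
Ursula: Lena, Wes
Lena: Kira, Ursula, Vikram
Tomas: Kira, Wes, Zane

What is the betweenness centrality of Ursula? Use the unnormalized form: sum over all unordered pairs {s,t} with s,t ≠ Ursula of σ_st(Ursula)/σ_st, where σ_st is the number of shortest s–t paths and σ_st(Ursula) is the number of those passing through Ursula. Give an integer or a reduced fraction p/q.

Pairs whose geodesics pass through Ursula — Kofi–Vikram: 1/3; Kofi–Lena: 1/2; Vikram–Wes: 1/2; Vikram–Alice: 1/2; Vikram–Juno: 2/5; Lena–Wes: 1; Lena–Alice: 1; Lena–Juno: 2/3.
All other pairs contribute 0.
Summing the contributions gives betweenness(Ursula) = 49/10.

49/10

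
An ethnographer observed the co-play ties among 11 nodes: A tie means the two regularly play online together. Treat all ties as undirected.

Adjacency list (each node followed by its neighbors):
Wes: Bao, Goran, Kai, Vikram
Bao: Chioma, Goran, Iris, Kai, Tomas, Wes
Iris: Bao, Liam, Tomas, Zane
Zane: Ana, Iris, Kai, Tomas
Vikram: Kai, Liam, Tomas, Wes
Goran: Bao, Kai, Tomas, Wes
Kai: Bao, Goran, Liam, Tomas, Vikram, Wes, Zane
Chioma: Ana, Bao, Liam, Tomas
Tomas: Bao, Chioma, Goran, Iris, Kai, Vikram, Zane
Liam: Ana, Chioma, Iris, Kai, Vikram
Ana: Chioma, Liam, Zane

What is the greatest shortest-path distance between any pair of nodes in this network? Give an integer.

3

Eccentricity of each node (its greatest distance to any other): Ana:3, Bao:2, Chioma:2, Goran:3, Iris:2, Kai:2, Liam:2, Tomas:2, Vikram:2, Wes:3, Zane:2.
The maximum eccentricity is 3, realized for instance by the pair Wes–Ana via Wes – Bao – Chioma – Ana. So the diameter is 3.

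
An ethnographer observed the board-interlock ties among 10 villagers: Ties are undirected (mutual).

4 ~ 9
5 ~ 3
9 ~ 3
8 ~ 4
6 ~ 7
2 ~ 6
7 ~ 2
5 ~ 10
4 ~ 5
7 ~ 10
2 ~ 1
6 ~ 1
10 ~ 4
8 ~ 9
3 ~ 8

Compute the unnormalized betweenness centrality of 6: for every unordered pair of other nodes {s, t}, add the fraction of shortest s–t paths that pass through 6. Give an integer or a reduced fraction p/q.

Pairs whose geodesics pass through 6 — 1–7: 1/2; 1–4: 1/2; 1–8: 1/2; 1–9: 1/2; 1–10: 1/2; 1–5: 1/2; 1–3: 1/2.
All other pairs contribute 0.
Summing the contributions gives betweenness(6) = 7/2.

7/2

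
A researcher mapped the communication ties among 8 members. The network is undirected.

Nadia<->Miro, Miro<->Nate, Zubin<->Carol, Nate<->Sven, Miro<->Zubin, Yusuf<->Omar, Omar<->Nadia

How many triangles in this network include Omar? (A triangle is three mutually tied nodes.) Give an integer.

0

Omar's neighbors are Nadia and Yusuf, but none of them are tied to each other, so no triangle contains Omar.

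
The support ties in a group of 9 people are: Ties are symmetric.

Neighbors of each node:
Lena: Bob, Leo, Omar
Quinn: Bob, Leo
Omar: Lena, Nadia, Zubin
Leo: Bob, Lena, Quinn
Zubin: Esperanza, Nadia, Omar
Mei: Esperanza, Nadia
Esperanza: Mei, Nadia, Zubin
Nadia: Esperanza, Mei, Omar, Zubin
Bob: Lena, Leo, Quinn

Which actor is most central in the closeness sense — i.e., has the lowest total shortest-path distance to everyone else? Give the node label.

Farness (sum of distances to all others) for each node — Bob:19, Esperanza:21, Lena:15, Leo:19, Mei:22, Nadia:16, Omar:14, Quinn:25, Zubin:17.
The smallest farness is 14, for Omar, so Omar has the highest closeness.

Omar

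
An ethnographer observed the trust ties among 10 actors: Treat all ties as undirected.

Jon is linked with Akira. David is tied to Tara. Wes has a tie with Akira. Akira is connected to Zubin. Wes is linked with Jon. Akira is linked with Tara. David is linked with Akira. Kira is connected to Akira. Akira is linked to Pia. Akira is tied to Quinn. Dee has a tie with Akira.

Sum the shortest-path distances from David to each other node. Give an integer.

Distances from David: Akira:1, Dee:2, Jon:2, Kira:2, Pia:2, Quinn:2, Tara:1, Wes:2, Zubin:2.
Sum = 1 + 2 + 2 + 2 + 2 + 2 + 1 + 2 + 2 = 16.

16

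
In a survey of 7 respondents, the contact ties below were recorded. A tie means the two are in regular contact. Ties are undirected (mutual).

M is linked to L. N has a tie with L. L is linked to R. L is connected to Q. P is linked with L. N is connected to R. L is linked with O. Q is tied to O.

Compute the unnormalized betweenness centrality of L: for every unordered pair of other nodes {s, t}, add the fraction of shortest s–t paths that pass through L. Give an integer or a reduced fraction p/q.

13

Pairs whose geodesics pass through L — O–M: 1; O–R: 1; O–P: 1; O–N: 1; Q–M: 1; Q–R: 1; Q–P: 1; Q–N: 1; M–R: 1; M–P: 1; M–N: 1; R–P: 1; P–N: 1.
All other pairs contribute 0.
Summing the contributions gives betweenness(L) = 13.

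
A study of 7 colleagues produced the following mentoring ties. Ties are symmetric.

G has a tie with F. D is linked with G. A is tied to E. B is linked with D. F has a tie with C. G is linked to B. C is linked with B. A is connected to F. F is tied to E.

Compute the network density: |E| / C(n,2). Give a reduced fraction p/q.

There are 9 edges and 7 nodes, so the maximum possible is C(7,2) = 21.
Density = 9/21 = 3/7.

3/7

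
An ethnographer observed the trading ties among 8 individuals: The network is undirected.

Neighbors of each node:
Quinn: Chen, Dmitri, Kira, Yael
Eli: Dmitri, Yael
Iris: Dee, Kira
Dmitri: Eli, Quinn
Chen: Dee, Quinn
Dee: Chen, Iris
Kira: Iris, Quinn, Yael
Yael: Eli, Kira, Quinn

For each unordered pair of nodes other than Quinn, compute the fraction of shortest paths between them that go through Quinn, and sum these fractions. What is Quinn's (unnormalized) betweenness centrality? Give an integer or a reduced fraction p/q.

26/3

Pairs whose geodesics pass through Quinn — Kira–Dmitri: 1; Kira–Chen: 1; Yael–Dmitri: 1/2; Yael–Chen: 1; Yael–Dee: 1/2; Eli–Chen: 2/2; Eli–Dee: 2/3; Dmitri–Chen: 1; Dmitri–Dee: 1; Dmitri–Iris: 1.
All other pairs contribute 0.
Summing the contributions gives betweenness(Quinn) = 26/3.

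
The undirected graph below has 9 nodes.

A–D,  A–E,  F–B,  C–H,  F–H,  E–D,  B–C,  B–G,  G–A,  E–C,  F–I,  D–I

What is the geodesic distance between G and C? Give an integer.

2

One shortest route is G – B – C, which uses 2 edges, and G and C are not directly tied, so nothing shorter exists. So d(G,C) = 2.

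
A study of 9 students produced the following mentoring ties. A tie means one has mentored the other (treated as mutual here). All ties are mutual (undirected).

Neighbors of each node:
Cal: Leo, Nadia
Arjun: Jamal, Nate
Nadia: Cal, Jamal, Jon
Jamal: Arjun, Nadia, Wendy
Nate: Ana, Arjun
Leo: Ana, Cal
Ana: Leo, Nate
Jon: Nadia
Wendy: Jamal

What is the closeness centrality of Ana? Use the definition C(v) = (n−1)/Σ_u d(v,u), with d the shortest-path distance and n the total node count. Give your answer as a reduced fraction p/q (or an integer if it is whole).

2/5

Distances from Ana: Arjun:2, Cal:2, Jamal:3, Jon:4, Leo:1, Nadia:3, Nate:1, Wendy:4. Sum = 20.
n = 9, so closeness = 8/20 = 2/5.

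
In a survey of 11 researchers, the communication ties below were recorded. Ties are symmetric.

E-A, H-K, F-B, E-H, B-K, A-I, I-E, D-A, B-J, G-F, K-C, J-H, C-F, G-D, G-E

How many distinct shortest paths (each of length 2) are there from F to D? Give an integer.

The shortest distance is 2, and the only length-2 path is F–G–D. So there is exactly 1 shortest path.

1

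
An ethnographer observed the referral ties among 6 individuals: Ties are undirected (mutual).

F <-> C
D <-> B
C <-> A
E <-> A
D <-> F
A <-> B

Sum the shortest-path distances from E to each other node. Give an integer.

Distances from E: A:1, B:2, C:2, D:3, F:3.
Sum = 1 + 2 + 2 + 3 + 3 = 11.

11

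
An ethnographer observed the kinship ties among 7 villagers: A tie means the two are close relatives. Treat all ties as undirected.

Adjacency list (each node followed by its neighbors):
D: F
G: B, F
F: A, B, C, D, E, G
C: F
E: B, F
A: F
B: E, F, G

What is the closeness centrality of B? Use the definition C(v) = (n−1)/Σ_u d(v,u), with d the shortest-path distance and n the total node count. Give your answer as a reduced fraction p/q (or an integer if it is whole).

Distances from B: A:2, C:2, D:2, E:1, F:1, G:1. Sum = 9.
n = 7, so closeness = 6/9 = 2/3.

2/3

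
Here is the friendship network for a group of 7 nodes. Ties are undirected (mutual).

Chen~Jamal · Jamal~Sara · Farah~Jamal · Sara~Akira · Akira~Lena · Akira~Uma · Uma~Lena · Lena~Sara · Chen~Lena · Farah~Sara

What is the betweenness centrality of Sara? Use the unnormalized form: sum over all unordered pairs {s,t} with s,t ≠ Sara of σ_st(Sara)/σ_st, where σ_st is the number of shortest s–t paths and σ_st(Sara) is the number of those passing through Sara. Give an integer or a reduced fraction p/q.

Pairs whose geodesics pass through Sara — Farah–Akira: 1; Farah–Uma: 2/2; Farah–Lena: 1; Akira–Jamal: 1; Uma–Jamal: 2/3; Lena–Jamal: 1/2.
All other pairs contribute 0.
Summing the contributions gives betweenness(Sara) = 31/6.

31/6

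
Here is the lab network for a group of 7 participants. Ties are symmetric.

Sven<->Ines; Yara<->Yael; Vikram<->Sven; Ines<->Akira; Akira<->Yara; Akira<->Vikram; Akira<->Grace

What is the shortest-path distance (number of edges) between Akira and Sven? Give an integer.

One shortest route is Akira – Ines – Sven, which uses 2 edges, and Akira and Sven are not directly tied, so nothing shorter exists. So d(Akira,Sven) = 2.

2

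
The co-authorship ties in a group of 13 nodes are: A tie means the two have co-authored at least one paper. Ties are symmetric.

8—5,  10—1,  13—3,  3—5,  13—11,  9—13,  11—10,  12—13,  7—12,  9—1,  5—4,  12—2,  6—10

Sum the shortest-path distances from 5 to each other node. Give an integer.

35

Distances from 5: 1:4, 2:4, 3:1, 4:1, 6:5, 7:4, 8:1, 9:3, 10:4, 11:3, 12:3, 13:2.
Sum = 4 + 4 + 1 + 1 + 5 + 4 + 1 + 3 + 4 + 3 + 3 + 2 = 35.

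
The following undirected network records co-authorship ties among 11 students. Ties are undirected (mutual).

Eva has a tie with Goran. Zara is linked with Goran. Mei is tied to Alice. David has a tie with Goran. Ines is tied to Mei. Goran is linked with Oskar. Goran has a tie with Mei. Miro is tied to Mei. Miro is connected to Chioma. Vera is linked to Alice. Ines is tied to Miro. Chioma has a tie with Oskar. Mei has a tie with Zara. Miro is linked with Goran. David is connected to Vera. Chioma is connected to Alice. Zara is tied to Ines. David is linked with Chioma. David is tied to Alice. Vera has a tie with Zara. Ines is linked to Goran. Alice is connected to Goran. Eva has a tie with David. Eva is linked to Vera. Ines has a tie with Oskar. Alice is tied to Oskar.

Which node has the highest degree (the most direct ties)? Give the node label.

Goran

Degrees — Alice:6, Chioma:4, David:5, Eva:3, Goran:8, Ines:5, Mei:5, Miro:4, Oskar:4, Vera:4, Zara:4.
The maximum is 8, attained only by Goran.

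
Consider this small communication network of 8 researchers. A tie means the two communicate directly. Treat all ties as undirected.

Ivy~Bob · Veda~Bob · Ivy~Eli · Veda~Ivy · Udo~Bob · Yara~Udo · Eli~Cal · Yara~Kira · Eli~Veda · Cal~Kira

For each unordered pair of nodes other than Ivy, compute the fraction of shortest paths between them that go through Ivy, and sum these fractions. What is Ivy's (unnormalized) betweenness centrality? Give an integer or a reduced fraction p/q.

Pairs whose geodesics pass through Ivy — Bob–Eli: 1/2; Bob–Cal: 1/2; Eli–Udo: 1/2.
All other pairs contribute 0.
Summing the contributions gives betweenness(Ivy) = 3/2.

3/2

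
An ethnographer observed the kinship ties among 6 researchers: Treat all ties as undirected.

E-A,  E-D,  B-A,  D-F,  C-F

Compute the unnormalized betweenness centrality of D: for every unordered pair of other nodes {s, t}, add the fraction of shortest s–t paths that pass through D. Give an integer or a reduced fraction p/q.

6

Pairs whose geodesics pass through D — A–F: 1; A–C: 1; F–E: 1; F–B: 1; E–C: 1; B–C: 1.
All other pairs contribute 0.
Summing the contributions gives betweenness(D) = 6.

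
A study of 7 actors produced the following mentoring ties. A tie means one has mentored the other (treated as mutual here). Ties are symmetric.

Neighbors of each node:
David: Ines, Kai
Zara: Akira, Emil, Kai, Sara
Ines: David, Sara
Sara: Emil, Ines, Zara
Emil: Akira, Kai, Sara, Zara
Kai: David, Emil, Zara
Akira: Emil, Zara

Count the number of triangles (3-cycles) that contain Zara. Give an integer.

Zara's neighbors: Akira, Emil, Kai, and Sara.
Neighbor pairs that are themselves tied: Zara–Akira–Emil; Zara–Emil–Kai; Zara–Emil–Sara. Each forms one triangle with Zara, for 3 in total.

3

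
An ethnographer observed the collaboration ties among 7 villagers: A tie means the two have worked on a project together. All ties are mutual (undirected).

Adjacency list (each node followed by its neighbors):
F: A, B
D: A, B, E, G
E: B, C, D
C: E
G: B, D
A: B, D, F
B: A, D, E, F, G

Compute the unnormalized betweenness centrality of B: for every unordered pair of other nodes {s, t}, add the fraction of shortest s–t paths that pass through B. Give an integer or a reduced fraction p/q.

Pairs whose geodesics pass through B — C–G: 1/2; C–A: 1/2; C–F: 1; D–F: 1/2; G–E: 1/2; G–A: 1/2; G–F: 1; E–A: 1/2; E–F: 1.
All other pairs contribute 0.
Summing the contributions gives betweenness(B) = 6.

6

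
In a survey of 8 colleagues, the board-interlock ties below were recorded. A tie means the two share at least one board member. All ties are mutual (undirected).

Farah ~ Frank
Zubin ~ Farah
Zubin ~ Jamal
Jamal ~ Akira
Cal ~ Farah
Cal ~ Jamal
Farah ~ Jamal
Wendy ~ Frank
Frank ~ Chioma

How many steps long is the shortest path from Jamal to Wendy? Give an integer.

One shortest route is Jamal – Farah – Frank – Wendy, which uses 3 edges, and at distance 2 from Jamal we only reach {Frank}, which does not include Wendy. So d(Jamal,Wendy) = 3.

3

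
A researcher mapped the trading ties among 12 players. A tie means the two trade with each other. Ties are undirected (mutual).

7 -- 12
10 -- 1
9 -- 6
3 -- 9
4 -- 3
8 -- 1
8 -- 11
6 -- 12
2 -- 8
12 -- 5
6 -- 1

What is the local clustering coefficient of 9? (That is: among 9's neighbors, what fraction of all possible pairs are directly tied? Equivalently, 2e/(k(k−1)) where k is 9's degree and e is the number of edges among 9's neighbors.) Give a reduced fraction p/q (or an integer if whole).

9's neighbors: 3 and 6 (k = 2).
Possible neighbor pairs: C(2,2) = 1. Edges among them: none → e = 0.
Clustering(9) = 0/1.

0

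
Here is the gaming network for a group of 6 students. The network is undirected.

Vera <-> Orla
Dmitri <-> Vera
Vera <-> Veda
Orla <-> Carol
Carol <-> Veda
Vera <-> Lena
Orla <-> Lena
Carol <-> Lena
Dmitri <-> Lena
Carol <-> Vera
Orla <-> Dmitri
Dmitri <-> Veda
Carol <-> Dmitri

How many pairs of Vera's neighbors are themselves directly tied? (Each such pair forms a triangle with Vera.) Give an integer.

8

Vera's neighbors: Carol, Dmitri, Lena, Orla, and Veda.
Neighbor pairs that are themselves tied: Vera–Carol–Dmitri; Vera–Carol–Lena; Vera–Carol–Orla; Vera–Carol–Veda; Vera–Dmitri–Lena; Vera–Dmitri–Orla; Vera–Dmitri–Veda; Vera–Lena–Orla. Each forms one triangle with Vera, for 8 in total.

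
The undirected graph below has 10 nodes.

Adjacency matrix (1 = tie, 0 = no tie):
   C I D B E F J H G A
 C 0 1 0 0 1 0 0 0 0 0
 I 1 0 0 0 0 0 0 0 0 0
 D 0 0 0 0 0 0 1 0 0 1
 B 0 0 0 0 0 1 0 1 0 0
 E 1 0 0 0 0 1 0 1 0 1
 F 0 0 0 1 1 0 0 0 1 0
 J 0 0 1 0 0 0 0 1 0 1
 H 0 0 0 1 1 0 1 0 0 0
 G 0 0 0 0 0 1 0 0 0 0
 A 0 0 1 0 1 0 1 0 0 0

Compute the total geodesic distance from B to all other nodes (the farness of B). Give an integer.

Distances from B: A:3, C:3, D:3, E:2, F:1, G:2, H:1, I:4, J:2.
Sum = 3 + 3 + 3 + 2 + 1 + 2 + 1 + 4 + 2 = 21.

21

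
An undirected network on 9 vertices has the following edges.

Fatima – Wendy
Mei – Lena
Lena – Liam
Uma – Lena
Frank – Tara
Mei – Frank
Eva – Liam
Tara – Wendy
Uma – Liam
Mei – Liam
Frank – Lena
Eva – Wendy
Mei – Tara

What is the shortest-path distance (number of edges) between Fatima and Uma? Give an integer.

4

One shortest route is Fatima – Wendy – Eva – Liam – Uma, which uses 4 edges, and at distance 3 from Fatima we only reach {Frank, Liam, Mei}, which does not include Uma. So d(Fatima,Uma) = 4.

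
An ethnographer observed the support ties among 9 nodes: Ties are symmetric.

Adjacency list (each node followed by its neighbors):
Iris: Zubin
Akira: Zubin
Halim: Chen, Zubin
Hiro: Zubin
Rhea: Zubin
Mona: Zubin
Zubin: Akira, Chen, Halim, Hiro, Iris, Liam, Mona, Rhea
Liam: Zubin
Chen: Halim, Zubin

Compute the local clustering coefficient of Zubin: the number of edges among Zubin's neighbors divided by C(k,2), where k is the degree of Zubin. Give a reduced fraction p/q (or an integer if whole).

Zubin's neighbors: Akira, Chen, Halim, Hiro, Iris, Liam, Mona, and Rhea (k = 8).
Possible neighbor pairs: C(8,2) = 28. Edges among them: Chen–Halim → e = 1.
Clustering(Zubin) = 1/28.

1/28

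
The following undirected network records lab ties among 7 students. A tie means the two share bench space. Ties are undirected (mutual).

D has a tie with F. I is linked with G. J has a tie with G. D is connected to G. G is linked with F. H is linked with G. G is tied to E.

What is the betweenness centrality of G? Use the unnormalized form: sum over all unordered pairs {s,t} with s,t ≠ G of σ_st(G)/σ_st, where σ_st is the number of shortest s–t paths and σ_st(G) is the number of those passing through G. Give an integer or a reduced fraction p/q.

Pairs whose geodesics pass through G — F–J: 1; F–I: 1; F–H: 1; F–E: 1; J–I: 1; J–H: 1; J–E: 1; J–D: 1; I–H: 1; I–E: 1; I–D: 1; H–E: 1; H–D: 1; E–D: 1.
All other pairs contribute 0.
Summing the contributions gives betweenness(G) = 14.

14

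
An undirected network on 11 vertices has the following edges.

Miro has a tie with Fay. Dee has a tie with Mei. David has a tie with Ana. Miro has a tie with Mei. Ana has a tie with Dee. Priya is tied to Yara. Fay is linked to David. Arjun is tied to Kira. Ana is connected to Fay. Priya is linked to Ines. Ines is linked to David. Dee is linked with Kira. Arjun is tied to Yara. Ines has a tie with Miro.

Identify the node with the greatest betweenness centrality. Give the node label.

Dee

Unnormalized betweenness of each node: Ana:7, Arjun:14/3, David:31/6, Dee:12, Fay:11/6, Ines:23/2, Kira:22/3, Mei:11/3, Miro:41/6, Priya:22/3, Yara:14/3.
Dee has the largest value, 12, making it the main broker — the node through which the most shortest paths run.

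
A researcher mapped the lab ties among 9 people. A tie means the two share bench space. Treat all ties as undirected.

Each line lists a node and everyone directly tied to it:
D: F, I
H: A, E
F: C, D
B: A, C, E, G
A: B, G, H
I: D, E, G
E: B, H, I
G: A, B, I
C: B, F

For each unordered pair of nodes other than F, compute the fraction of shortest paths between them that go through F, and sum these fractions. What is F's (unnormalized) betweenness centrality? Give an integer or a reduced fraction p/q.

5/3

Pairs whose geodesics pass through F — I–C: 1/3; D–C: 1; D–B: 1/3.
All other pairs contribute 0.
Summing the contributions gives betweenness(F) = 5/3.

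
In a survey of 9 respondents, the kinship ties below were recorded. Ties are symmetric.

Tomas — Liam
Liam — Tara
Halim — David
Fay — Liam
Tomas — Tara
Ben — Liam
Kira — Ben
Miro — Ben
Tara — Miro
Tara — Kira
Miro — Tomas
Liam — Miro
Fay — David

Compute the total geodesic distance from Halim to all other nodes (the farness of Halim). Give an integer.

27

Distances from Halim: Ben:4, David:1, Fay:2, Kira:5, Liam:3, Miro:4, Tara:4, Tomas:4.
Sum = 4 + 1 + 2 + 5 + 3 + 4 + 4 + 4 = 27.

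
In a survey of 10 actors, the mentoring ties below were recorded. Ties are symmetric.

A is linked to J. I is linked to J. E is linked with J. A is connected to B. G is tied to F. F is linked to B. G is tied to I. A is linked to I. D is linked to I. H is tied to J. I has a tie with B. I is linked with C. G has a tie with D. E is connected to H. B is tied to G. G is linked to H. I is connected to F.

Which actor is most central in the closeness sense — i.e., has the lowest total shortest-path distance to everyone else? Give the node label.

I

Farness (sum of distances to all others) for each node — A:15, B:15, C:19, D:17, E:20, F:16, G:13, H:16, I:11, J:14.
The smallest farness is 11, for I, so I has the highest closeness.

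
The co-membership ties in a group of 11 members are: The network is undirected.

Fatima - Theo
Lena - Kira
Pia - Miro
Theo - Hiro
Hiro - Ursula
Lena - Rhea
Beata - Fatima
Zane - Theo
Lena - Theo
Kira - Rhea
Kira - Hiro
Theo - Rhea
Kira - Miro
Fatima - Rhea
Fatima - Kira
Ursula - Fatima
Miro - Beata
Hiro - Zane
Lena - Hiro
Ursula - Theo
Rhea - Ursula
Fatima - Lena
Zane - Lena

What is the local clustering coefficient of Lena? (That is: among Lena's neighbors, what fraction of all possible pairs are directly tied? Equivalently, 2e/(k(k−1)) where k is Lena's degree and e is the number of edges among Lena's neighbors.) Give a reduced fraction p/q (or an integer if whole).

Lena's neighbors: Fatima, Hiro, Kira, Rhea, Theo, and Zane (k = 6).
Possible neighbor pairs: C(6,2) = 15. Edges among them: Fatima–Kira, Fatima–Rhea, Fatima–Theo, Hiro–Kira, Hiro–Theo, Hiro–Zane, Kira–Rhea, Rhea–Theo, Theo–Zane → e = 9.
Clustering(Lena) = 9/15 = 3/5.

3/5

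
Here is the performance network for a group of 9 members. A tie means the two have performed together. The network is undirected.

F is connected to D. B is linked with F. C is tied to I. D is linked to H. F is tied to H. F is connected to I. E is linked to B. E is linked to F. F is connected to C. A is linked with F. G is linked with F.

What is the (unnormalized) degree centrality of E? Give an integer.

2

E is directly tied to B and F. That is 2 neighbors, so the degree of E is 2.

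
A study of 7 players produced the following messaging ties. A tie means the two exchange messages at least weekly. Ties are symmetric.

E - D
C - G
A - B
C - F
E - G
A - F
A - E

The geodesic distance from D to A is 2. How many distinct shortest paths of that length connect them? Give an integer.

The shortest distance is 2, and the only length-2 path is D–E–A. So there is exactly 1 shortest path.

1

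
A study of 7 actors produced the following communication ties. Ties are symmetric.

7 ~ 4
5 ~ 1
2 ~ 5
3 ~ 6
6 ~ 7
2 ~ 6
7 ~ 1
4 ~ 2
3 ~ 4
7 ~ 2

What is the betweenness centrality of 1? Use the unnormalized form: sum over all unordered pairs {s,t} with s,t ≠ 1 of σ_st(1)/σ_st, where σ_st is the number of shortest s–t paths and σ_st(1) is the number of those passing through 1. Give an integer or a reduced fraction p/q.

Pairs whose geodesics pass through 1 — 5–7: 1/2.
All other pairs contribute 0.
Summing the contributions gives betweenness(1) = 1/2.

1/2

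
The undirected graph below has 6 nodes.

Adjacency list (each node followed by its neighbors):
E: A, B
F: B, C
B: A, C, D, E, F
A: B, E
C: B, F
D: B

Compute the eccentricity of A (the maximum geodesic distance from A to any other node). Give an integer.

Distances from A: B:1, C:2, D:2, E:1, F:2.
The largest is 2 (to C, F, and D), so the eccentricity of A is 2.

2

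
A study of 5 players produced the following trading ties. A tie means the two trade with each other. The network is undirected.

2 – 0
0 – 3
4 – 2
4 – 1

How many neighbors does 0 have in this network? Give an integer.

2

0 is directly tied to 2 and 3. That is 2 neighbors, so the degree of 0 is 2.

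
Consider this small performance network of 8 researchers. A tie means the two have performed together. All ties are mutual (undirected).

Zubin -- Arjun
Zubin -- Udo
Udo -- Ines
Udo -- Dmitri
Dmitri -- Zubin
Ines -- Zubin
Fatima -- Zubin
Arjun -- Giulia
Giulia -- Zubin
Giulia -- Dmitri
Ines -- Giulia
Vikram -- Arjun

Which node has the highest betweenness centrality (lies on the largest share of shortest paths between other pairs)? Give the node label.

Unnormalized betweenness of each node: Arjun:6, Dmitri:1/3, Fatima:0, Giulia:7/3, Ines:1/3, Udo:1/3, Vikram:0, Zubin:32/3.
Zubin has the largest value, 32/3, making it the main broker — the node through which the most shortest paths run.

Zubin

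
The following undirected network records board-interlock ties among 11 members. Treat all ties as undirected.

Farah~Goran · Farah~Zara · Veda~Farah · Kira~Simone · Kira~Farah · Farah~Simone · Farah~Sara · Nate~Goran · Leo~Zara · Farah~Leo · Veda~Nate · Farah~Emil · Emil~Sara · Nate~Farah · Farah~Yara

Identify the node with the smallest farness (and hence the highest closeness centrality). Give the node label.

Farah

Farness (sum of distances to all others) for each node — Emil:18, Farah:10, Goran:18, Kira:18, Leo:18, Nate:17, Sara:18, Simone:18, Veda:18, Yara:19, Zara:18.
The smallest farness is 10, for Farah, so Farah has the highest closeness.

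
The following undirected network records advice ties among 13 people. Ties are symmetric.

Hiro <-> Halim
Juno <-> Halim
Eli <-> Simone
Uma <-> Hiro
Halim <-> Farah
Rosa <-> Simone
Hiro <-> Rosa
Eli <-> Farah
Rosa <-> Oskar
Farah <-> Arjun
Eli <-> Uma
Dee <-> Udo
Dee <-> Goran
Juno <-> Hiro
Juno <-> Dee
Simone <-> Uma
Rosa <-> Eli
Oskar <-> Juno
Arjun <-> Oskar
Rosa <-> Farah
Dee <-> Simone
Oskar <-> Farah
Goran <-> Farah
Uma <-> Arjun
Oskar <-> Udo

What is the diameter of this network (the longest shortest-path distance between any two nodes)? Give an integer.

Eccentricity of each node (its greatest distance to any other): Arjun:3, Dee:3, Eli:3, Farah:2, Goran:3, Halim:3, Hiro:3, Juno:3, Oskar:2, Rosa:2, Simone:3, Udo:3, Uma:3.
The maximum eccentricity is 3, realized for instance by the pair Dee–Arjun via Dee – Udo – Oskar – Arjun. So the diameter is 3.

3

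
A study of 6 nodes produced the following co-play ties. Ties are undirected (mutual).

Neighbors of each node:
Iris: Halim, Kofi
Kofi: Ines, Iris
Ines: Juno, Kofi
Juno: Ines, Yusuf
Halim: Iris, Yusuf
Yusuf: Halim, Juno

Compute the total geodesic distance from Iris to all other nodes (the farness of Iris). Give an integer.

9

Distances from Iris: Halim:1, Ines:2, Juno:3, Kofi:1, Yusuf:2.
Sum = 1 + 2 + 3 + 1 + 2 = 9.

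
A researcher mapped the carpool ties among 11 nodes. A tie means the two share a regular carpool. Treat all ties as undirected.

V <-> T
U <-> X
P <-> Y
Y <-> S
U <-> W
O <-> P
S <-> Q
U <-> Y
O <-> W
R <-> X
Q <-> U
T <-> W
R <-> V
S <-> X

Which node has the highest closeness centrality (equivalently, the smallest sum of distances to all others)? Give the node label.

U

Farness (sum of distances to all others) for each node — O:24, P:25, Q:24, R:25, S:22, T:24, U:17, V:27, W:19, X:20, Y:21.
The smallest farness is 17, for U, so U has the highest closeness.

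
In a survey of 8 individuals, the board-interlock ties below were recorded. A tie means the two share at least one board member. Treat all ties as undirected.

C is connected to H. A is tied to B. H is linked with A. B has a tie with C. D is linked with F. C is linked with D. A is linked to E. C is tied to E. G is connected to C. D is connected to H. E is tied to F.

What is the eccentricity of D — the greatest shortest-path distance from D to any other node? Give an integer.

Distances from D: A:2, B:2, C:1, E:2, F:1, G:2, H:1.
The largest is 2 (to E, A, B, and G), so the eccentricity of D is 2.

2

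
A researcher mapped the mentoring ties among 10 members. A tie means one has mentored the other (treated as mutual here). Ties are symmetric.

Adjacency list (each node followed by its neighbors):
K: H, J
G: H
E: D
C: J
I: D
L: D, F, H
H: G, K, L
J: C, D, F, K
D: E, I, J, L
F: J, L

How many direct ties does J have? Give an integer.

4

J is directly tied to C, D, F, and K. That is 4 neighbors, so the degree of J is 4.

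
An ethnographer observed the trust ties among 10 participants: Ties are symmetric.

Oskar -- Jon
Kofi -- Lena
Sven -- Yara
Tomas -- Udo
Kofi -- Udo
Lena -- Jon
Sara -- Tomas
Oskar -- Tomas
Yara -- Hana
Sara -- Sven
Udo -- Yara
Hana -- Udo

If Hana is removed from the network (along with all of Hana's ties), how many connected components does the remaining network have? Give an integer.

1

Hana's neighbors (Udo and Yara) remain reachable from one another through other ties, so the rest of the network stays in one piece.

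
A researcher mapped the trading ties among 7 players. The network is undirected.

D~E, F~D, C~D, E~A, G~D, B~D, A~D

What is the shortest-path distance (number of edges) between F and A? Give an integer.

2

One shortest route is F – D – A, which uses 2 edges, and F and A are not directly tied, so nothing shorter exists. So d(F,A) = 2.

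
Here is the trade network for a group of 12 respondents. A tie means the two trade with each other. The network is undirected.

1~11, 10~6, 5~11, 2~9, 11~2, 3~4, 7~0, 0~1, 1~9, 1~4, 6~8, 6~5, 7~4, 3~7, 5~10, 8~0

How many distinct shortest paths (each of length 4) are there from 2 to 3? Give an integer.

2

The shortest distance is 4. The length-4 paths are: 2–9–1–4–3; 2–11–1–4–3.
That gives 2 distinct shortest paths.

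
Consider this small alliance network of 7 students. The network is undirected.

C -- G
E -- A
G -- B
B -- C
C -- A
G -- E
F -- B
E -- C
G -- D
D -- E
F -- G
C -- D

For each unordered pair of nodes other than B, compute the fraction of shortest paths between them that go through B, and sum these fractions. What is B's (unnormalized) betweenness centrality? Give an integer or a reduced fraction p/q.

5/6

Pairs whose geodesics pass through B — F–C: 1/2; F–A: 1/3.
All other pairs contribute 0.
Summing the contributions gives betweenness(B) = 5/6.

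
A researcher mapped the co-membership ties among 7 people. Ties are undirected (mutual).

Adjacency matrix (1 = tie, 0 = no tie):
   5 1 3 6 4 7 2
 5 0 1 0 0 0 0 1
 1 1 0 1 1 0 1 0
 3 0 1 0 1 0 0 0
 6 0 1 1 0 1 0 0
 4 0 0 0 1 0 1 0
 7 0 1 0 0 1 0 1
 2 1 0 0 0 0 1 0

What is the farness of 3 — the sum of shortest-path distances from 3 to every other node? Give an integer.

Distances from 3: 1:1, 2:3, 4:2, 5:2, 6:1, 7:2.
Sum = 1 + 3 + 2 + 2 + 1 + 2 = 11.

11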